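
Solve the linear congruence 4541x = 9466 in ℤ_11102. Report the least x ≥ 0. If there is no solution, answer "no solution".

10576

First find gcd(4541, 11102):
11102 = 2×4541 + 2020
4541 = 2×2020 + 501
2020 = 4×501 + 16
501 = 31×16 + 5
16 = 3×5 + 1
5 = 5×1 + 0
gcd = 1, so a unique solution mod 11102 exists.
Back-substitute for the Bézout coefficients:
1 = 16 − 3·5
1 = −3·501 + 94·16
1 = 94·2020 − 379·501
1 = −379·4541 + 852·2020
1 = 852·11102 − 2083·4541
So 4541·(-2083) ≡ 1 (mod 11102), giving 4541⁻¹ ≡ 9019.
x ≡ 4541⁻¹·9466 ≡ 9019·9466 ≡ 10576 (mod 11102).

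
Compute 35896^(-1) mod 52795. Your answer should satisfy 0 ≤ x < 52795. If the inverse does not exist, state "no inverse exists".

16986

gcd(52795, 35896) by repeated division:
52795 = 1·35896 + 16899
35896 = 2·16899 + 2098
16899 = 8·2098 + 115
2098 = 18·115 + 28
115 = 4·28 + 3
28 = 9·3 + 1
3 = 3·1 + 0
The gcd is 1. Working backward:
1 = 28 − 9·3
1 = −9·115 + 37·28
1 = 37·2098 − 675·115
1 = −675·16899 + 5437·2098
1 = 5437·35896 − 11549·16899
1 = −11549·52795 + 16986·35896
So 35896·16986 ≡ 1 (mod 52795).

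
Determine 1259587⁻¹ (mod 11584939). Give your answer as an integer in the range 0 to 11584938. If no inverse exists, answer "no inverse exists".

Extended Euclidean algorithm:
11584939 = 9·1259587 + 248656
1259587 = 5·248656 + 16307
248656 = 15·16307 + 4051
16307 = 4·4051 + 103
4051 = 39·103 + 34
103 = 3·34 + 1
34 = 34·1 + 0
gcd = 1, so the inverse exists. Back-substitute:
1 = 103 − 3·34
1 = −3·4051 + 118·103
1 = 118·16307 − 475·4051
1 = −475·248656 + 7243·16307
1 = 7243·1259587 − 36690·248656
1 = −36690·11584939 + 337453·1259587
So 1259587·337453 ≡ 1 (mod 11584939).

337453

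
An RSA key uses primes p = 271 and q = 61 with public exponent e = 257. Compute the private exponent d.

3593

φ(n) = (p−1)(q−1) = 270·60 = 16200.
Need d with 257·d ≡ 1 (mod 16200). Apply the extended Euclidean algorithm:
16200 = 63*257 + 9
257 = 28*9 + 5
9 = 1*5 + 4
5 = 1*4 + 1
4 = 4*1 + 0
Back-substitute:
1 = 5 − 4
1 = −9 + 2·5
1 = 2·257 − 57·9
1 = −57·16200 + 3593·257
So 257·3593 ≡ 1 (mod 16200), hence d = 3593.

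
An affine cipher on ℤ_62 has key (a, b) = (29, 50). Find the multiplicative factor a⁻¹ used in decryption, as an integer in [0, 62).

Run Euclid on (62, 29):
62 = 2*29 + 4
29 = 7*4 + 1
4 = 4*1 + 0
Since gcd(29, 62) = 1, back-substitute to write 1 as a combination:
1 = 29 − 7·4
1 = −7·62 + 15·29
So 29·15 ≡ 1 (mod 62).

15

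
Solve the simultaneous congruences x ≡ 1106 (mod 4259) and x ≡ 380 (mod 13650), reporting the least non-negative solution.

Write x = 1106 + 4259·k. Then 4259·k ≡ 380 − 1106 ≡ 12924 (mod 13650).
Need 4259⁻¹ mod 13650. Extended Euclid on (13650, 4259):
13650 = 3×4259 + 873
4259 = 4×873 + 767
873 = 1×767 + 106
767 = 7×106 + 25
106 = 4×25 + 6
25 = 4×6 + 1
6 = 6×1 + 0
Back-substitute:
1 = 25 − 4·6
1 = −4·106 + 17·25
1 = 17·767 − 123·106
1 = −123·873 + 140·767
1 = 140·4259 − 683·873
1 = −683·13650 + 2189·4259
4259⁻¹ ≡ 2189 (mod 13650), so k ≡ 2189·12924 ≡ 7836 (mod 13650).
x = 1106 + 4259·7836 = 33374630.

33374630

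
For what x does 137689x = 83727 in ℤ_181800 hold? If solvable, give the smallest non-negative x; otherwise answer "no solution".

First find gcd(137689, 181800):
181800 = 1·137689 + 44111
137689 = 3·44111 + 5356
44111 = 8·5356 + 1263
5356 = 4·1263 + 304
1263 = 4·304 + 47
304 = 6·47 + 22
47 = 2·22 + 3
22 = 7·3 + 1
3 = 3·1 + 0
gcd = 1, so a unique solution mod 181800 exists.
Back-substitute for the Bézout coefficients:
1 = 22 − 7·3
1 = −7·47 + 15·22
1 = 15·304 − 97·47
1 = −97·1263 + 403·304
1 = 403·5356 − 1709·1263
1 = −1709·44111 + 14075·5356
1 = 14075·137689 − 43934·44111
1 = −43934·181800 + 58009·137689
So 137689·(58009) ≡ 1 (mod 181800), giving 137689⁻¹ ≡ 58009.
x ≡ 137689⁻¹·83727 ≡ 58009·83727 ≡ 132543 (mod 181800).

132543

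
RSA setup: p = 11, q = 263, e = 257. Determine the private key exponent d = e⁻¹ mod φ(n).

2253

φ(n) = (p−1)(q−1) = 10·262 = 2620.
Need d with 257·d ≡ 1 (mod 2620). Apply the extended Euclidean algorithm:
2620 = 10×257 + 50
257 = 5×50 + 7
50 = 7×7 + 1
7 = 7×1 + 0
Back-substitute:
1 = 50 − 7·7
1 = −7·257 + 36·50
1 = 36·2620 − 367·257
So 257·(-367) ≡ 1 (mod 2620), hence d ≡ -367 ≡ 2253 (mod 2620).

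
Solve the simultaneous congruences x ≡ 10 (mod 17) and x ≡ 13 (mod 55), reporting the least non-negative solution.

Write x = 10 + 17·k. Then 17·k ≡ 13 − 10 ≡ 3 (mod 55).
Need 17⁻¹ mod 55. Extended Euclid on (55, 17):
55 = 3×17 + 4
17 = 4×4 + 1
4 = 4×1 + 0
Back-substitute:
1 = 17 − 4·4
1 = −4·55 + 13·17
17⁻¹ ≡ 13 (mod 55), so k ≡ 13·3 ≡ 39 (mod 55).
x = 10 + 17·39 = 673.

673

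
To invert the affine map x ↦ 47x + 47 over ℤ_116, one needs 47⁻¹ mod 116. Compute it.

Apply the Euclidean algorithm to 116 and 47:
116 = 2×47 + 22
47 = 2×22 + 3
22 = 7×3 + 1
3 = 3×1 + 0
gcd = 1, so the inverse exists. Back-substitute:
1 = 22 − 7·3
1 = −7·47 + 15·22
1 = 15·116 − 37·47
Thus 47·(-37) ≡ 1 (mod 116); reducing, -37 mod 116 = 79.

79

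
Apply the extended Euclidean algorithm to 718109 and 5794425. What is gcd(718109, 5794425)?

7

Euclidean algorithm:
5794425 = 8·718109 + 49553
718109 = 14·49553 + 24367
49553 = 2·24367 + 819
24367 = 29·819 + 616
819 = 1·616 + 203
616 = 3·203 + 7
203 = 29·7 + 0
gcd(718109, 5794425) = 7.
Working backward:
7 = 616 − 3·203
7 = −3·819 + 4·616
7 = 4·24367 − 119·819
7 = −119·49553 + 242·24367
7 = 242·718109 − 3507·49553
7 = −3507·5794425 + 28298·718109
So 7 = (-3507)·5794425 + (28298)·718109.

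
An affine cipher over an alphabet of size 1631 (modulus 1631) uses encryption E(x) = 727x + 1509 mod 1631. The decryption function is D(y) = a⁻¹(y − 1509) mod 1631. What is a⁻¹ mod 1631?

258

gcd(1631, 727) by repeated division:
1631 = 2*727 + 177
727 = 4*177 + 19
177 = 9*19 + 6
19 = 3*6 + 1
6 = 6*1 + 0
gcd = 1, so the inverse exists. Back-substitute:
1 = 19 − 3·6
1 = −3·177 + 28·19
1 = 28·727 − 115·177
1 = −115·1631 + 258·727
So 727·258 ≡ 1 (mod 1631).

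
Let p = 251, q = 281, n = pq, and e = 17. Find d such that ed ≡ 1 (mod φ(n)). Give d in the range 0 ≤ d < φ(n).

φ(n) = (p−1)(q−1) = 250·280 = 70000.
Need d with 17·d ≡ 1 (mod 70000). Apply the extended Euclidean algorithm:
70000 = 4117*17 + 11
17 = 1*11 + 6
11 = 1*6 + 5
6 = 1*5 + 1
5 = 5*1 + 0
Back-substitute:
1 = 6 − 5
1 = −11 + 2·6
1 = 2·17 − 3·11
1 = −3·70000 + 12353·17
So 17·12353 ≡ 1 (mod 70000), hence d = 12353.

12353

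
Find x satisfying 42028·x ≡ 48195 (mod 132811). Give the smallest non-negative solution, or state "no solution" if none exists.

First find gcd(42028, 132811):
132811 = 3*42028 + 6727
42028 = 6*6727 + 1666
6727 = 4*1666 + 63
1666 = 26*63 + 28
63 = 2*28 + 7
28 = 4*7 + 0
gcd = 7 and 7 | 48195, so solutions exist. Divide through by 7: 6004x ≡ 6885 (mod 18973).
Now find 6004⁻¹ mod 18973:
18973 = 3·6004 + 961
6004 = 6·961 + 238
961 = 4·238 + 9
238 = 26·9 + 4
9 = 2·4 + 1
4 = 4·1 + 0
Back-substitute:
1 = 9 − 2·4
1 = −2·238 + 53·9
1 = 53·961 − 214·238
1 = −214·6004 + 1337·961
1 = 1337·18973 − 4225·6004
So 6004·(-4225) ≡ 1 (mod 18973), i.e. 6004⁻¹ ≡ 14748.
Then x ≡ 14748·6885 ≡ 15457 (mod 18973); the smallest non-negative solution is x = 15457.

15457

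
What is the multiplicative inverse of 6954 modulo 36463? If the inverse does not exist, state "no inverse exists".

Run Euclid on (36463, 6954):
36463 = 5×6954 + 1693
6954 = 4×1693 + 182
1693 = 9×182 + 55
182 = 3×55 + 17
55 = 3×17 + 4
17 = 4×4 + 1
4 = 4×1 + 0
gcd = 1, so the inverse exists. Back-substitute:
1 = 17 − 4·4
1 = −4·55 + 13·17
1 = 13·182 − 43·55
1 = −43·1693 + 400·182
1 = 400·6954 − 1643·1693
1 = −1643·36463 + 8615·6954
So 6954·8615 ≡ 1 (mod 36463).

8615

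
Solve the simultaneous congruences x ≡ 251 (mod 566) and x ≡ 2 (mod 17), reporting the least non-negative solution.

Write x = 251 + 566·k. Then 566·k ≡ 2 − 251 ≡ 6 (mod 17).
Need 566⁻¹ mod 17. Extended Euclid on (17, 5):
17 = 3*5 + 2
5 = 2*2 + 1
2 = 2*1 + 0
Back-substitute:
1 = 5 − 2·2
1 = −2·17 + 7·5
566⁻¹ ≡ 7 (mod 17), so k ≡ 7·6 ≡ 8 (mod 17).
x = 251 + 566·8 = 4779.

4779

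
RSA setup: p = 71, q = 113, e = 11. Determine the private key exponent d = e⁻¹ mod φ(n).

2851

φ(n) = (p−1)(q−1) = 70·112 = 7840.
Need d with 11·d ≡ 1 (mod 7840). Apply the extended Euclidean algorithm:
7840 = 712×11 + 8
11 = 1×8 + 3
8 = 2×3 + 2
3 = 1×2 + 1
2 = 2×1 + 0
Back-substitute:
1 = 3 − 2
1 = −8 + 3·3
1 = 3·11 − 4·8
1 = −4·7840 + 2851·11
So 11·2851 ≡ 1 (mod 7840), hence d = 2851.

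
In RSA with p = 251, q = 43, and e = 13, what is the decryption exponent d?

φ(n) = (p−1)(q−1) = 250·42 = 10500.
Need d with 13·d ≡ 1 (mod 10500). Apply the extended Euclidean algorithm:
10500 = 807×13 + 9
13 = 1×9 + 4
9 = 2×4 + 1
4 = 4×1 + 0
Back-substitute:
1 = 9 − 2·4
1 = −2·13 + 3·9
1 = 3·10500 − 2423·13
So 13·(-2423) ≡ 1 (mod 10500), hence d ≡ -2423 ≡ 8077 (mod 10500).

8077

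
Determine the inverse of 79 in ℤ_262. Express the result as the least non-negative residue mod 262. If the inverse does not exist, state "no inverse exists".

Apply the Euclidean algorithm to 262 and 79:
262 = 3*79 + 25
79 = 3*25 + 4
25 = 6*4 + 1
4 = 4*1 + 0
gcd = 1, so the inverse exists. Back-substitute:
1 = 25 − 6·4
1 = −6·79 + 19·25
1 = 19·262 − 63·79
So 79·(-63) ≡ 1 (mod 262), and -63 ≡ 199 (mod 262).

199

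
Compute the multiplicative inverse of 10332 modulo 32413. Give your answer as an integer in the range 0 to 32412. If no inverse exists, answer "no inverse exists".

4552

Run Euclid on (32413, 10332):
32413 = 3*10332 + 1417
10332 = 7*1417 + 413
1417 = 3*413 + 178
413 = 2*178 + 57
178 = 3*57 + 7
57 = 8*7 + 1
7 = 7*1 + 0
The gcd is 1. Working backward:
1 = 57 − 8·7
1 = −8·178 + 25·57
1 = 25·413 − 58·178
1 = −58·1417 + 199·413
1 = 199·10332 − 1451·1417
1 = −1451·32413 + 4552·10332
So 10332·4552 ≡ 1 (mod 32413).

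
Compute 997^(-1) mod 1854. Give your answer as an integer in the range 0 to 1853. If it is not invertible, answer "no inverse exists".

Apply the Euclidean algorithm to 1854 and 997:
1854 = 1×997 + 857
997 = 1×857 + 140
857 = 6×140 + 17
140 = 8×17 + 4
17 = 4×4 + 1
4 = 4×1 + 0
gcd = 1, so the inverse exists. Back-substitute:
1 = 17 − 4·4
1 = −4·140 + 33·17
1 = 33·857 − 202·140
1 = −202·997 + 235·857
1 = 235·1854 − 437·997
Hence 997⁻¹ ≡ -437 ≡ 1417 (mod 1854).

1417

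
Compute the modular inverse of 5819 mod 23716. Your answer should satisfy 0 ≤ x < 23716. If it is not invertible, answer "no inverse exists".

no inverse exists

Compute gcd(5819, 23716):
23716 = 4×5819 + 440
5819 = 13×440 + 99
440 = 4×99 + 44
99 = 2×44 + 11
44 = 4×11 + 0
Since gcd = 11 > 1, 5819 is not a unit mod 23716.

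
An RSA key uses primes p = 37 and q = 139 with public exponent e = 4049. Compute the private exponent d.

φ(n) = (p−1)(q−1) = 36·138 = 4968.
Need d with 4049·d ≡ 1 (mod 4968). Apply the extended Euclidean algorithm:
4968 = 1·4049 + 919
4049 = 4·919 + 373
919 = 2·373 + 173
373 = 2·173 + 27
173 = 6·27 + 11
27 = 2·11 + 5
11 = 2·5 + 1
5 = 5·1 + 0
Back-substitute:
1 = 11 − 2·5
1 = −2·27 + 5·11
1 = 5·173 − 32·27
1 = −32·373 + 69·173
1 = 69·919 − 170·373
1 = −170·4049 + 749·919
1 = 749·4968 − 919·4049
So 4049·(-919) ≡ 1 (mod 4968), hence d ≡ -919 ≡ 4049 (mod 4968).

4049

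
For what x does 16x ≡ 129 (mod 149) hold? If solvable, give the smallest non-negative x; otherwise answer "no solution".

First find gcd(16, 149):
149 = 9×16 + 5
16 = 3×5 + 1
5 = 5×1 + 0
gcd = 1, so a unique solution mod 149 exists.
Back-substitute for the Bézout coefficients:
1 = 16 − 3·5
1 = −3·149 + 28·16
So 16·(28) ≡ 1 (mod 149), giving 16⁻¹ ≡ 28.
x ≡ 16⁻¹·129 ≡ 28·129 ≡ 36 (mod 149).

36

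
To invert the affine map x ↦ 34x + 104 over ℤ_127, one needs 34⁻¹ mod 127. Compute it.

71

gcd(127, 34) by repeated division:
127 = 3*34 + 25
34 = 1*25 + 9
25 = 2*9 + 7
9 = 1*7 + 2
7 = 3*2 + 1
2 = 2*1 + 0
gcd = 1, so the inverse exists. Back-substitute:
1 = 7 − 3·2
1 = −3·9 + 4·7
1 = 4·25 − 11·9
1 = −11·34 + 15·25
1 = 15·127 − 56·34
So 34·(-56) ≡ 1 (mod 127), and -56 ≡ 71 (mod 127).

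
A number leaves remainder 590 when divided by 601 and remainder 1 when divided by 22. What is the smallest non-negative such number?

4797

Write x = 590 + 601·k. Then 601·k ≡ 1 − 590 ≡ 5 (mod 22).
Need 601⁻¹ mod 22. Extended Euclid on (22, 7):
22 = 3·7 + 1
7 = 7·1 + 0
Back-substitute:
1 = 22 − 3·7
601⁻¹ ≡ 19 (mod 22), so k ≡ 19·5 ≡ 7 (mod 22).
x = 590 + 601·7 = 4797.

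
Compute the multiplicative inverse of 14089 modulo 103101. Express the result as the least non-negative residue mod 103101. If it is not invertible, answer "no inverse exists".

71305

gcd(103101, 14089) by repeated division:
103101 = 7×14089 + 4478
14089 = 3×4478 + 655
4478 = 6×655 + 548
655 = 1×548 + 107
548 = 5×107 + 13
107 = 8×13 + 3
13 = 4×3 + 1
3 = 3×1 + 0
gcd = 1, so the inverse exists. Back-substitute:
1 = 13 − 4·3
1 = −4·107 + 33·13
1 = 33·548 − 169·107
1 = −169·655 + 202·548
1 = 202·4478 − 1381·655
1 = −1381·14089 + 4345·4478
1 = 4345·103101 − 31796·14089
Hence 14089⁻¹ ≡ -31796 ≡ 71305 (mod 103101).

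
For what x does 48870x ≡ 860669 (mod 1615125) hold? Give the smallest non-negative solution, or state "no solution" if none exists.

no solution

gcd(48870, 1615125):
1615125 = 33*48870 + 2415
48870 = 20*2415 + 570
2415 = 4*570 + 135
570 = 4*135 + 30
135 = 4*30 + 15
30 = 2*15 + 0
gcd = 15, but 15 ∤ 860669, so the congruence has no solution.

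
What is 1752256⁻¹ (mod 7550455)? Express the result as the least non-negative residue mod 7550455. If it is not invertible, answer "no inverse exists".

Euclidean algorithm on 7550455, 1752256:
7550455 = 4×1752256 + 541431
1752256 = 3×541431 + 127963
541431 = 4×127963 + 29579
127963 = 4×29579 + 9647
29579 = 3×9647 + 638
9647 = 15×638 + 77
638 = 8×77 + 22
77 = 3×22 + 11
22 = 2×11 + 0
gcd(1752256, 7550455) = 11 ≠ 1, so 1752256 has no multiplicative inverse modulo 7550455.

no inverse exists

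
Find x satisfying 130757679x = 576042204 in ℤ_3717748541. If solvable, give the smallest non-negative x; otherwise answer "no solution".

no solution

gcd(130757679, 3717748541):
3717748541 = 28×130757679 + 56533529
130757679 = 2×56533529 + 17690621
56533529 = 3×17690621 + 3461666
17690621 = 5×3461666 + 382291
3461666 = 9×382291 + 21047
382291 = 18×21047 + 3445
21047 = 6×3445 + 377
3445 = 9×377 + 52
377 = 7×52 + 13
52 = 4×13 + 0
gcd = 13, but 13 ∤ 576042204, so the congruence has no solution.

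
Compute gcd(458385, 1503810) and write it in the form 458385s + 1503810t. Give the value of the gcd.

Apply Euclid's algorithm to 1503810 and 458385:
1503810 = 3×458385 + 128655
458385 = 3×128655 + 72420
128655 = 1×72420 + 56235
72420 = 1×56235 + 16185
56235 = 3×16185 + 7680
16185 = 2×7680 + 825
7680 = 9×825 + 255
825 = 3×255 + 60
255 = 4×60 + 15
60 = 4×15 + 0
gcd(458385, 1503810) = 15.
Back-substituting:
15 = 255 − 4·60
15 = −4·825 + 13·255
15 = 13·7680 − 121·825
15 = −121·16185 + 255·7680
15 = 255·56235 − 886·16185
15 = −886·72420 + 1141·56235
15 = 1141·128655 − 2027·72420
15 = −2027·458385 + 7222·128655
15 = 7222·1503810 − 23693·458385
So 15 = (7222)·1503810 + (-23693)·458385.

15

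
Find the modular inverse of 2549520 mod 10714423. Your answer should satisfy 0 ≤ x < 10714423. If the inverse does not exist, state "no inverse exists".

Apply the Euclidean algorithm to 10714423 and 2549520:
10714423 = 4×2549520 + 516343
2549520 = 4×516343 + 484148
516343 = 1×484148 + 32195
484148 = 15×32195 + 1223
32195 = 26×1223 + 397
1223 = 3×397 + 32
397 = 12×32 + 13
32 = 2×13 + 6
13 = 2×6 + 1
6 = 6×1 + 0
Since gcd(2549520, 10714423) = 1, back-substitute to write 1 as a combination:
1 = 13 − 2·6
1 = −2·32 + 5·13
1 = 5·397 − 62·32
1 = −62·1223 + 191·397
1 = 191·32195 − 5028·1223
1 = −5028·484148 + 75611·32195
1 = 75611·516343 − 80639·484148
1 = −80639·2549520 + 398167·516343
1 = 398167·10714423 − 1673307·2549520
Hence 2549520⁻¹ ≡ -1673307 ≡ 9041116 (mod 10714423).

9041116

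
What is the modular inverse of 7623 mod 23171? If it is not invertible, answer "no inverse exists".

16189

Apply the Euclidean algorithm to 23171 and 7623:
23171 = 3·7623 + 302
7623 = 25·302 + 73
302 = 4·73 + 10
73 = 7·10 + 3
10 = 3·3 + 1
3 = 3·1 + 0
Since gcd(7623, 23171) = 1, back-substitute to write 1 as a combination:
1 = 10 − 3·3
1 = −3·73 + 22·10
1 = 22·302 − 91·73
1 = −91·7623 + 2297·302
1 = 2297·23171 − 6982·7623
So 7623·(-6982) ≡ 1 (mod 23171), and -6982 ≡ 16189 (mod 23171).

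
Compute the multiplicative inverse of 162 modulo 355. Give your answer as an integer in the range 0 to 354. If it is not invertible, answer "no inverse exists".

Apply the Euclidean algorithm to 355 and 162:
355 = 2·162 + 31
162 = 5·31 + 7
31 = 4·7 + 3
7 = 2·3 + 1
3 = 3·1 + 0
gcd = 1, so the inverse exists. Back-substitute:
1 = 7 − 2·3
1 = −2·31 + 9·7
1 = 9·162 − 47·31
1 = −47·355 + 103·162
So 162·103 ≡ 1 (mod 355).

103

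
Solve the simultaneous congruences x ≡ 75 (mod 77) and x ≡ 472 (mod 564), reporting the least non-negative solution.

Write x = 75 + 77·k. Then 77·k ≡ 472 − 75 ≡ 397 (mod 564).
Need 77⁻¹ mod 564. Extended Euclid on (564, 77):
564 = 7·77 + 25
77 = 3·25 + 2
25 = 12·2 + 1
2 = 2·1 + 0
Back-substitute:
1 = 25 − 12·2
1 = −12·77 + 37·25
1 = 37·564 − 271·77
77⁻¹ ≡ 293 (mod 564), so k ≡ 293·397 ≡ 137 (mod 564).
x = 75 + 77·137 = 10624.

10624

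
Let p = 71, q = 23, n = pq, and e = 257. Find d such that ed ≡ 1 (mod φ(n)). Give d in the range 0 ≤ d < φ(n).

773

φ(n) = (p−1)(q−1) = 70·22 = 1540.
Need d with 257·d ≡ 1 (mod 1540). Apply the extended Euclidean algorithm:
1540 = 5×257 + 255
257 = 1×255 + 2
255 = 127×2 + 1
2 = 2×1 + 0
Back-substitute:
1 = 255 − 127·2
1 = −127·257 + 128·255
1 = 128·1540 − 767·257
So 257·(-767) ≡ 1 (mod 1540), hence d ≡ -767 ≡ 773 (mod 1540).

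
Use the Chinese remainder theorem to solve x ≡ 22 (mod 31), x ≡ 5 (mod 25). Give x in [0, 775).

580

Write x = 22 + 31·k. Then 31·k ≡ 5 − 22 ≡ 8 (mod 25).
Need 31⁻¹ mod 25. Extended Euclid on (25, 6):
25 = 4·6 + 1
6 = 6·1 + 0
Back-substitute:
1 = 25 − 4·6
31⁻¹ ≡ 21 (mod 25), so k ≡ 21·8 ≡ 18 (mod 25).
x = 22 + 31·18 = 580.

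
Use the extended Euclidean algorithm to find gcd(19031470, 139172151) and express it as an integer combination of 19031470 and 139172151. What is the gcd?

1

Repeated division:
139172151 = 7×19031470 + 5951861
19031470 = 3×5951861 + 1175887
5951861 = 5×1175887 + 72426
1175887 = 16×72426 + 17071
72426 = 4×17071 + 4142
17071 = 4×4142 + 503
4142 = 8×503 + 118
503 = 4×118 + 31
118 = 3×31 + 25
31 = 1×25 + 6
25 = 4×6 + 1
6 = 6×1 + 0
gcd(19031470, 139172151) = 1.
Back-substituting:
1 = 25 − 4·6
1 = −4·31 + 5·25
1 = 5·118 − 19·31
1 = −19·503 + 81·118
1 = 81·4142 − 667·503
1 = −667·17071 + 2749·4142
1 = 2749·72426 − 11663·17071
1 = −11663·1175887 + 189357·72426
1 = 189357·5951861 − 958448·1175887
1 = −958448·19031470 + 3064701·5951861
1 = 3064701·139172151 − 22411355·19031470
So 1 = (3064701)·139172151 + (-22411355)·19031470.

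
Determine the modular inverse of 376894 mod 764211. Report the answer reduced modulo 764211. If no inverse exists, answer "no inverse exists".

Compute gcd(376894, 764211):
764211 = 2×376894 + 10423
376894 = 36×10423 + 1666
10423 = 6×1666 + 427
1666 = 3×427 + 385
427 = 1×385 + 42
385 = 9×42 + 7
42 = 6×7 + 0
Since gcd = 7 > 1, 376894 is not a unit mod 764211.

no inverse exists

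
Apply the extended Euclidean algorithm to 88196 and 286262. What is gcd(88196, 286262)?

Apply Euclid's algorithm to 286262 and 88196:
286262 = 3×88196 + 21674
88196 = 4×21674 + 1500
21674 = 14×1500 + 674
1500 = 2×674 + 152
674 = 4×152 + 66
152 = 2×66 + 20
66 = 3×20 + 6
20 = 3×6 + 2
6 = 3×2 + 0
gcd(88196, 286262) = 2.
Back-substituting:
2 = 20 − 3·6
2 = −3·66 + 10·20
2 = 10·152 − 23·66
2 = −23·674 + 102·152
2 = 102·1500 − 227·674
2 = −227·21674 + 3280·1500
2 = 3280·88196 − 13347·21674
2 = −13347·286262 + 43321·88196
So 2 = (-13347)·286262 + (43321)·88196.

2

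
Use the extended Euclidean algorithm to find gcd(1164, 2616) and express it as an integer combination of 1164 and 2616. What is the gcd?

Apply Euclid's algorithm to 2616 and 1164:
2616 = 2*1164 + 288
1164 = 4*288 + 12
288 = 24*12 + 0
gcd(1164, 2616) = 12.
Working backward:
12 = 1164 − 4·288
12 = −4·2616 + 9·1164
So 12 = (-4)·2616 + (9)·1164.

12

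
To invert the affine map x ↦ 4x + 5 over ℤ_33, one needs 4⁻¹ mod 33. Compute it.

Extended Euclidean algorithm:
33 = 8*4 + 1
4 = 4*1 + 0
Since gcd(4, 33) = 1, back-substitute to write 1 as a combination:
1 = 33 − 8·4
Thus 4·(-8) ≡ 1 (mod 33); reducing, -8 mod 33 = 25.

25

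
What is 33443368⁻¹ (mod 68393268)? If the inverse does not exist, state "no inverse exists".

Compute gcd(33443368, 68393268):
68393268 = 2·33443368 + 1506532
33443368 = 22·1506532 + 299664
1506532 = 5·299664 + 8212
299664 = 36·8212 + 4032
8212 = 2·4032 + 148
4032 = 27·148 + 36
148 = 4·36 + 4
36 = 9·4 + 0
Since gcd = 4 > 1, 33443368 is not a unit mod 68393268.

no inverse exists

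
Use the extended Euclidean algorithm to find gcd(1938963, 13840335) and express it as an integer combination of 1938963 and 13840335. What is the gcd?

3

Euclidean algorithm:
13840335 = 7×1938963 + 267594
1938963 = 7×267594 + 65805
267594 = 4×65805 + 4374
65805 = 15×4374 + 195
4374 = 22×195 + 84
195 = 2×84 + 27
84 = 3×27 + 3
27 = 9×3 + 0
gcd(1938963, 13840335) = 3.
Working backward:
3 = 84 − 3·27
3 = −3·195 + 7·84
3 = 7·4374 − 157·195
3 = −157·65805 + 2362·4374
3 = 2362·267594 − 9605·65805
3 = −9605·1938963 + 69597·267594
3 = 69597·13840335 − 496784·1938963
So 3 = (69597)·13840335 + (-496784)·1938963.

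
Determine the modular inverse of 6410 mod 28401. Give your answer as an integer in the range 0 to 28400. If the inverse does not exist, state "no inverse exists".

3806

Apply the Euclidean algorithm to 28401 and 6410:
28401 = 4×6410 + 2761
6410 = 2×2761 + 888
2761 = 3×888 + 97
888 = 9×97 + 15
97 = 6×15 + 7
15 = 2×7 + 1
7 = 7×1 + 0
gcd = 1, so the inverse exists. Back-substitute:
1 = 15 − 2·7
1 = −2·97 + 13·15
1 = 13·888 − 119·97
1 = −119·2761 + 370·888
1 = 370·6410 − 859·2761
1 = −859·28401 + 3806·6410
So 6410·3806 ≡ 1 (mod 28401).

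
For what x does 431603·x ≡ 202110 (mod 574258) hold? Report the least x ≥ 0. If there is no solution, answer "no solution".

423260

First find gcd(431603, 574258):
574258 = 1×431603 + 142655
431603 = 3×142655 + 3638
142655 = 39×3638 + 773
3638 = 4×773 + 546
773 = 1×546 + 227
546 = 2×227 + 92
227 = 2×92 + 43
92 = 2×43 + 6
43 = 7×6 + 1
6 = 6×1 + 0
gcd = 1, so a unique solution mod 574258 exists.
Back-substitute for the Bézout coefficients:
1 = 43 − 7·6
1 = −7·92 + 15·43
1 = 15·227 − 37·92
1 = −37·546 + 89·227
1 = 89·773 − 126·546
1 = −126·3638 + 593·773
1 = 593·142655 − 23253·3638
1 = −23253·431603 + 70352·142655
1 = 70352·574258 − 93605·431603
So 431603·(-93605) ≡ 1 (mod 574258), giving 431603⁻¹ ≡ 480653.
x ≡ 431603⁻¹·202110 ≡ 480653·202110 ≡ 423260 (mod 574258).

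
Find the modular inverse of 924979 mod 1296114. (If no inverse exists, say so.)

Apply the Euclidean algorithm to 1296114 and 924979:
1296114 = 1·924979 + 371135
924979 = 2·371135 + 182709
371135 = 2·182709 + 5717
182709 = 31·5717 + 5482
5717 = 1·5482 + 235
5482 = 23·235 + 77
235 = 3·77 + 4
77 = 19·4 + 1
4 = 4·1 + 0
The gcd is 1. Working backward:
1 = 77 − 19·4
1 = −19·235 + 58·77
1 = 58·5482 − 1353·235
1 = −1353·5717 + 1411·5482
1 = 1411·182709 − 45094·5717
1 = −45094·371135 + 91599·182709
1 = 91599·924979 − 228292·371135
1 = −228292·1296114 + 319891·924979
So 924979·319891 ≡ 1 (mod 1296114).

319891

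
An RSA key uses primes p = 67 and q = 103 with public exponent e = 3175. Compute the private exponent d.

1075

φ(n) = (p−1)(q−1) = 66·102 = 6732.
Need d with 3175·d ≡ 1 (mod 6732). Apply the extended Euclidean algorithm:
6732 = 2×3175 + 382
3175 = 8×382 + 119
382 = 3×119 + 25
119 = 4×25 + 19
25 = 1×19 + 6
19 = 3×6 + 1
6 = 6×1 + 0
Back-substitute:
1 = 19 − 3·6
1 = −3·25 + 4·19
1 = 4·119 − 19·25
1 = −19·382 + 61·119
1 = 61·3175 − 507·382
1 = −507·6732 + 1075·3175
So 3175·1075 ≡ 1 (mod 6732), hence d = 1075.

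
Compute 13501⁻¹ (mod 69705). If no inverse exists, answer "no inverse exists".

Run Euclid on (69705, 13501):
69705 = 5×13501 + 2200
13501 = 6×2200 + 301
2200 = 7×301 + 93
301 = 3×93 + 22
93 = 4×22 + 5
22 = 4×5 + 2
5 = 2×2 + 1
2 = 2×1 + 0
The gcd is 1. Working backward:
1 = 5 − 2·2
1 = −2·22 + 9·5
1 = 9·93 − 38·22
1 = −38·301 + 123·93
1 = 123·2200 − 899·301
1 = −899·13501 + 5517·2200
1 = 5517·69705 − 28484·13501
Hence 13501⁻¹ ≡ -28484 ≡ 41221 (mod 69705).

41221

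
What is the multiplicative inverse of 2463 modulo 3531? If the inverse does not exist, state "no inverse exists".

Compute gcd(2463, 3531):
3531 = 1×2463 + 1068
2463 = 2×1068 + 327
1068 = 3×327 + 87
327 = 3×87 + 66
87 = 1×66 + 21
66 = 3×21 + 3
21 = 7×3 + 0
The gcd is 3, not 1, hence no inverse exists.

no inverse exists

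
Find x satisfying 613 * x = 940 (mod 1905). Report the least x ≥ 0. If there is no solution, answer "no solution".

First find gcd(613, 1905):
1905 = 3×613 + 66
613 = 9×66 + 19
66 = 3×19 + 9
19 = 2×9 + 1
9 = 9×1 + 0
gcd = 1, so a unique solution mod 1905 exists.
Back-substitute for the Bézout coefficients:
1 = 19 − 2·9
1 = −2·66 + 7·19
1 = 7·613 − 65·66
1 = −65·1905 + 202·613
So 613·(202) ≡ 1 (mod 1905), giving 613⁻¹ ≡ 202.
x ≡ 613⁻¹·940 ≡ 202·940 ≡ 1285 (mod 1905).

1285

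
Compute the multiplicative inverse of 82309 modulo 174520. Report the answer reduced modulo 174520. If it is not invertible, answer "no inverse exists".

Run Euclid on (174520, 82309):
174520 = 2×82309 + 9902
82309 = 8×9902 + 3093
9902 = 3×3093 + 623
3093 = 4×623 + 601
623 = 1×601 + 22
601 = 27×22 + 7
22 = 3×7 + 1
7 = 7×1 + 0
The gcd is 1. Working backward:
1 = 22 − 3·7
1 = −3·601 + 82·22
1 = 82·623 − 85·601
1 = −85·3093 + 422·623
1 = 422·9902 − 1351·3093
1 = −1351·82309 + 11230·9902
1 = 11230·174520 − 23811·82309
So 82309·(-23811) ≡ 1 (mod 174520), and -23811 ≡ 150709 (mod 174520).

150709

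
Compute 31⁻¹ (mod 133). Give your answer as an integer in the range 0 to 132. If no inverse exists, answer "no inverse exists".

103

Run Euclid on (133, 31):
133 = 4·31 + 9
31 = 3·9 + 4
9 = 2·4 + 1
4 = 4·1 + 0
gcd = 1, so the inverse exists. Back-substitute:
1 = 9 − 2·4
1 = −2·31 + 7·9
1 = 7·133 − 30·31
Thus 31·(-30) ≡ 1 (mod 133); reducing, -30 mod 133 = 103.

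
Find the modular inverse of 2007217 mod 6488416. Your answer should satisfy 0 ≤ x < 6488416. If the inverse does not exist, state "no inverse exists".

2651345

gcd(6488416, 2007217) by repeated division:
6488416 = 3·2007217 + 466765
2007217 = 4·466765 + 140157
466765 = 3·140157 + 46294
140157 = 3·46294 + 1275
46294 = 36·1275 + 394
1275 = 3·394 + 93
394 = 4·93 + 22
93 = 4·22 + 5
22 = 4·5 + 2
5 = 2·2 + 1
2 = 2·1 + 0
The gcd is 1. Working backward:
1 = 5 − 2·2
1 = −2·22 + 9·5
1 = 9·93 − 38·22
1 = −38·394 + 161·93
1 = 161·1275 − 521·394
1 = −521·46294 + 18917·1275
1 = 18917·140157 − 57272·46294
1 = −57272·466765 + 190733·140157
1 = 190733·2007217 − 820204·466765
1 = −820204·6488416 + 2651345·2007217
So 2007217·2651345 ≡ 1 (mod 6488416).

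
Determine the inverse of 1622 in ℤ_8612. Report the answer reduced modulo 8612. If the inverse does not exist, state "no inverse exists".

Compute gcd(1622, 8612):
8612 = 5·1622 + 502
1622 = 3·502 + 116
502 = 4·116 + 38
116 = 3·38 + 2
38 = 19·2 + 0
Since gcd = 2 > 1, 1622 is not a unit mod 8612.

no inverse exists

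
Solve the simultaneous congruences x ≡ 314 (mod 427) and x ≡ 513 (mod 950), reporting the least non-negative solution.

Write x = 314 + 427·k. Then 427·k ≡ 513 − 314 ≡ 199 (mod 950).
Need 427⁻¹ mod 950. Extended Euclid on (950, 427):
950 = 2×427 + 96
427 = 4×96 + 43
96 = 2×43 + 10
43 = 4×10 + 3
10 = 3×3 + 1
3 = 3×1 + 0
Back-substitute:
1 = 10 − 3·3
1 = −3·43 + 13·10
1 = 13·96 − 29·43
1 = −29·427 + 129·96
1 = 129·950 − 287·427
427⁻¹ ≡ 663 (mod 950), so k ≡ 663·199 ≡ 837 (mod 950).
x = 314 + 427·837 = 357713.

357713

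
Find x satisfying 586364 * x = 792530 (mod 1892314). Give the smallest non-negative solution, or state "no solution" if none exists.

First find gcd(586364, 1892314):
1892314 = 3·586364 + 133222
586364 = 4·133222 + 53476
133222 = 2·53476 + 26270
53476 = 2·26270 + 936
26270 = 28·936 + 62
936 = 15·62 + 6
62 = 10·6 + 2
6 = 3·2 + 0
gcd = 2 and 2 | 792530, so solutions exist. Divide through by 2: 293182x ≡ 396265 (mod 946157).
Now find 293182⁻¹ mod 946157:
946157 = 3·293182 + 66611
293182 = 4·66611 + 26738
66611 = 2·26738 + 13135
26738 = 2·13135 + 468
13135 = 28·468 + 31
468 = 15·31 + 3
31 = 10·3 + 1
3 = 3·1 + 0
Back-substitute:
1 = 31 − 10·3
1 = −10·468 + 151·31
1 = 151·13135 − 4238·468
1 = −4238·26738 + 8627·13135
1 = 8627·66611 − 21492·26738
1 = −21492·293182 + 94595·66611
1 = 94595·946157 − 305277·293182
So 293182·(-305277) ≡ 1 (mod 946157), i.e. 293182⁻¹ ≡ 640880.
Then x ≡ 640880·396265 ≡ 312830 (mod 946157); the smallest non-negative solution is x = 312830.

312830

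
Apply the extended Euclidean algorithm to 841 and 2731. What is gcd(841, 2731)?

Apply Euclid's algorithm to 2731 and 841:
2731 = 3*841 + 208
841 = 4*208 + 9
208 = 23*9 + 1
9 = 9*1 + 0
gcd(841, 2731) = 1.
Working backward:
1 = 208 − 23·9
1 = −23·841 + 93·208
1 = 93·2731 − 302·841
So 1 = (93)·2731 + (-302)·841.

1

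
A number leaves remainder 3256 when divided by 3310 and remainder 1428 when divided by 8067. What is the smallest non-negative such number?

Write x = 3256 + 3310·k. Then 3310·k ≡ 1428 − 3256 ≡ 6239 (mod 8067).
Need 3310⁻¹ mod 8067. Extended Euclid on (8067, 3310):
8067 = 2*3310 + 1447
3310 = 2*1447 + 416
1447 = 3*416 + 199
416 = 2*199 + 18
199 = 11*18 + 1
18 = 18*1 + 0
Back-substitute:
1 = 199 − 11·18
1 = −11·416 + 23·199
1 = 23·1447 − 80·416
1 = −80·3310 + 183·1447
1 = 183·8067 − 446·3310
3310⁻¹ ≡ 7621 (mod 8067), so k ≡ 7621·6239 ≡ 521 (mod 8067).
x = 3256 + 3310·521 = 1727766.

1727766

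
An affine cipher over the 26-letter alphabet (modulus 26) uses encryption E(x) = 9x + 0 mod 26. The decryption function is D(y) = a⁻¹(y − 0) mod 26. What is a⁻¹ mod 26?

3

Apply the Euclidean algorithm to 26 and 9:
26 = 2·9 + 8
9 = 1·8 + 1
8 = 8·1 + 0
The gcd is 1. Working backward:
1 = 9 − 8
1 = −26 + 3·9
So 9·3 ≡ 1 (mod 26).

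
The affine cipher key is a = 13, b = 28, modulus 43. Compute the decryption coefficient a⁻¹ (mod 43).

Apply the Euclidean algorithm to 43 and 13:
43 = 3×13 + 4
13 = 3×4 + 1
4 = 4×1 + 0
Since gcd(13, 43) = 1, back-substitute to write 1 as a combination:
1 = 13 − 3·4
1 = −3·43 + 10·13
So 13·10 ≡ 1 (mod 43).

10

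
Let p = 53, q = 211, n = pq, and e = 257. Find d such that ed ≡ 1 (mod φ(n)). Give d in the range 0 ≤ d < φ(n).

8753

φ(n) = (p−1)(q−1) = 52·210 = 10920.
Need d with 257·d ≡ 1 (mod 10920). Apply the extended Euclidean algorithm:
10920 = 42·257 + 126
257 = 2·126 + 5
126 = 25·5 + 1
5 = 5·1 + 0
Back-substitute:
1 = 126 − 25·5
1 = −25·257 + 51·126
1 = 51·10920 − 2167·257
So 257·(-2167) ≡ 1 (mod 10920), hence d ≡ -2167 ≡ 8753 (mod 10920).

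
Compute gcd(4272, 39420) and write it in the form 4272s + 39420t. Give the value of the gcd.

12

Apply Euclid's algorithm to 39420 and 4272:
39420 = 9*4272 + 972
4272 = 4*972 + 384
972 = 2*384 + 204
384 = 1*204 + 180
204 = 1*180 + 24
180 = 7*24 + 12
24 = 2*12 + 0
gcd(4272, 39420) = 12.
Express as a combination:
12 = 180 − 7·24
12 = −7·204 + 8·180
12 = 8·384 − 15·204
12 = −15·972 + 38·384
12 = 38·4272 − 167·972
12 = −167·39420 + 1541·4272
So 12 = (-167)·39420 + (1541)·4272.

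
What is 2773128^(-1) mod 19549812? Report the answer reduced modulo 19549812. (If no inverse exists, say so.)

Euclidean algorithm on 19549812, 2773128:
19549812 = 7×2773128 + 137916
2773128 = 20×137916 + 14808
137916 = 9×14808 + 4644
14808 = 3×4644 + 876
4644 = 5×876 + 264
876 = 3×264 + 84
264 = 3×84 + 12
84 = 7×12 + 0
gcd(2773128, 19549812) = 12 ≠ 1, so 2773128 has no multiplicative inverse modulo 19549812.

no inverse exists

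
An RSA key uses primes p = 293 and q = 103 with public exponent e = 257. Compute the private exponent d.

11705

φ(n) = (p−1)(q−1) = 292·102 = 29784.
Need d with 257·d ≡ 1 (mod 29784). Apply the extended Euclidean algorithm:
29784 = 115*257 + 229
257 = 1*229 + 28
229 = 8*28 + 5
28 = 5*5 + 3
5 = 1*3 + 2
3 = 1*2 + 1
2 = 2*1 + 0
Back-substitute:
1 = 3 − 2
1 = −5 + 2·3
1 = 2·28 − 11·5
1 = −11·229 + 90·28
1 = 90·257 − 101·229
1 = −101·29784 + 11705·257
So 257·11705 ≡ 1 (mod 29784), hence d = 11705.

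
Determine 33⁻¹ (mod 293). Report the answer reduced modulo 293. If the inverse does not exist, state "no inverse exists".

Extended Euclidean algorithm:
293 = 8*33 + 29
33 = 1*29 + 4
29 = 7*4 + 1
4 = 4*1 + 0
gcd = 1, so the inverse exists. Back-substitute:
1 = 29 − 7·4
1 = −7·33 + 8·29
1 = 8·293 − 71·33
Thus 33·(-71) ≡ 1 (mod 293); reducing, -71 mod 293 = 222.

222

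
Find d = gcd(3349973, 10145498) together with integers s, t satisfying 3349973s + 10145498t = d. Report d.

Apply Euclid's algorithm to 10145498 and 3349973:
10145498 = 3×3349973 + 95579
3349973 = 35×95579 + 4708
95579 = 20×4708 + 1419
4708 = 3×1419 + 451
1419 = 3×451 + 66
451 = 6×66 + 55
66 = 1×55 + 11
55 = 5×11 + 0
gcd(3349973, 10145498) = 11.
Express as a combination:
11 = 66 − 55
11 = −451 + 7·66
11 = 7·1419 − 22·451
11 = −22·4708 + 73·1419
11 = 73·95579 − 1482·4708
11 = −1482·3349973 + 51943·95579
11 = 51943·10145498 − 157311·3349973
So 11 = (51943)·10145498 + (-157311)·3349973.

11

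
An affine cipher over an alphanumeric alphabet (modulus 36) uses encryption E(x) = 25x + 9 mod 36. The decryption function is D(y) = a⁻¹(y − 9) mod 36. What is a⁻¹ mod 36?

Extended Euclidean algorithm:
36 = 1×25 + 11
25 = 2×11 + 3
11 = 3×3 + 2
3 = 1×2 + 1
2 = 2×1 + 0
Since gcd(25, 36) = 1, back-substitute to write 1 as a combination:
1 = 3 − 2
1 = −11 + 4·3
1 = 4·25 − 9·11
1 = −9·36 + 13·25
So 25·13 ≡ 1 (mod 36).

13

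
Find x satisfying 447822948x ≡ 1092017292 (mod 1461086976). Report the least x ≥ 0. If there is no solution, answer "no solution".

First find gcd(447822948, 1461086976):
1461086976 = 3·447822948 + 117618132
447822948 = 3·117618132 + 94968552
117618132 = 1·94968552 + 22649580
94968552 = 4·22649580 + 4370232
22649580 = 5·4370232 + 798420
4370232 = 5·798420 + 378132
798420 = 2·378132 + 42156
378132 = 8·42156 + 40884
42156 = 1·40884 + 1272
40884 = 32·1272 + 180
1272 = 7·180 + 12
180 = 15·12 + 0
gcd = 12 and 12 | 1092017292, so solutions exist. Divide through by 12: 37318579x ≡ 91001441 (mod 121757248).
Now find 37318579⁻¹ mod 121757248:
121757248 = 3·37318579 + 9801511
37318579 = 3·9801511 + 7914046
9801511 = 1·7914046 + 1887465
7914046 = 4·1887465 + 364186
1887465 = 5·364186 + 66535
364186 = 5·66535 + 31511
66535 = 2·31511 + 3513
31511 = 8·3513 + 3407
3513 = 1·3407 + 106
3407 = 32·106 + 15
106 = 7·15 + 1
15 = 15·1 + 0
Back-substitute:
1 = 106 − 7·15
1 = −7·3407 + 225·106
1 = 225·3513 − 232·3407
1 = −232·31511 + 2081·3513
1 = 2081·66535 − 4394·31511
1 = −4394·364186 + 24051·66535
1 = 24051·1887465 − 124649·364186
1 = −124649·7914046 + 522647·1887465
1 = 522647·9801511 − 647296·7914046
1 = −647296·37318579 + 2464535·9801511
1 = 2464535·121757248 − 8040901·37318579
So 37318579·(-8040901) ≡ 1 (mod 121757248), i.e. 37318579⁻¹ ≡ 113716347.
Then x ≡ 113716347·91001441 ≡ 87160859 (mod 121757248); the smallest non-negative solution is x = 87160859.

87160859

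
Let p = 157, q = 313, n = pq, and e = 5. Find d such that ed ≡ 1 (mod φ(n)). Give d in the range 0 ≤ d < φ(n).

φ(n) = (p−1)(q−1) = 156·312 = 48672.
Need d with 5·d ≡ 1 (mod 48672). Apply the extended Euclidean algorithm:
48672 = 9734·5 + 2
5 = 2·2 + 1
2 = 2·1 + 0
Back-substitute:
1 = 5 − 2·2
1 = −2·48672 + 19469·5
So 5·19469 ≡ 1 (mod 48672), hence d = 19469.

19469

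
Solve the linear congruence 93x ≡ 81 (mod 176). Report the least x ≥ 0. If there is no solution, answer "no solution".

69

First find gcd(93, 176):
176 = 1*93 + 83
93 = 1*83 + 10
83 = 8*10 + 3
10 = 3*3 + 1
3 = 3*1 + 0
gcd = 1, so a unique solution mod 176 exists.
Back-substitute for the Bézout coefficients:
1 = 10 − 3·3
1 = −3·83 + 25·10
1 = 25·93 − 28·83
1 = −28·176 + 53·93
So 93·(53) ≡ 1 (mod 176), giving 93⁻¹ ≡ 53.
x ≡ 93⁻¹·81 ≡ 53·81 ≡ 69 (mod 176).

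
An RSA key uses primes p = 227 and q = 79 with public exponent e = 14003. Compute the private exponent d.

φ(n) = (p−1)(q−1) = 226·78 = 17628.
Need d with 14003·d ≡ 1 (mod 17628). Apply the extended Euclidean algorithm:
17628 = 1·14003 + 3625
14003 = 3·3625 + 3128
3625 = 1·3128 + 497
3128 = 6·497 + 146
497 = 3·146 + 59
146 = 2·59 + 28
59 = 2·28 + 3
28 = 9·3 + 1
3 = 3·1 + 0
Back-substitute:
1 = 28 − 9·3
1 = −9·59 + 19·28
1 = 19·146 − 47·59
1 = −47·497 + 160·146
1 = 160·3128 − 1007·497
1 = −1007·3625 + 1167·3128
1 = 1167·14003 − 4508·3625
1 = −4508·17628 + 5675·14003
So 14003·5675 ≡ 1 (mod 17628), hence d = 5675.

5675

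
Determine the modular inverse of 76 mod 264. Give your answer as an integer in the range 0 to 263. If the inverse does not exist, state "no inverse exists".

no inverse exists

Compute gcd(76, 264):
264 = 3*76 + 36
76 = 2*36 + 4
36 = 9*4 + 0
The gcd is 4, not 1, hence no inverse exists.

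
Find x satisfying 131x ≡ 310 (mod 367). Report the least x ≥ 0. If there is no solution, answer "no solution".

First find gcd(131, 367):
367 = 2×131 + 105
131 = 1×105 + 26
105 = 4×26 + 1
26 = 26×1 + 0
gcd = 1, so a unique solution mod 367 exists.
Back-substitute for the Bézout coefficients:
1 = 105 − 4·26
1 = −4·131 + 5·105
1 = 5·367 − 14·131
So 131·(-14) ≡ 1 (mod 367), giving 131⁻¹ ≡ 353.
x ≡ 131⁻¹·310 ≡ 353·310 ≡ 64 (mod 367).

64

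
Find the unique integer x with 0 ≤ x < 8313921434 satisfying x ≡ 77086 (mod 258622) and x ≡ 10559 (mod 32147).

4927084808

Write x = 77086 + 258622·k. Then 258622·k ≡ 10559 − 77086 ≡ 29914 (mod 32147).
Need 258622⁻¹ mod 32147. Extended Euclid on (32147, 1446):
32147 = 22×1446 + 335
1446 = 4×335 + 106
335 = 3×106 + 17
106 = 6×17 + 4
17 = 4×4 + 1
4 = 4×1 + 0
Back-substitute:
1 = 17 − 4·4
1 = −4·106 + 25·17
1 = 25·335 − 79·106
1 = −79·1446 + 341·335
1 = 341·32147 − 7581·1446
258622⁻¹ ≡ 24566 (mod 32147), so k ≡ 24566·29914 ≡ 19051 (mod 32147).
x = 77086 + 258622·19051 = 4927084808.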